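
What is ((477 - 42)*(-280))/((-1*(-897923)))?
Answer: -121800/897923 ≈ -0.13565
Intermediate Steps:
((477 - 42)*(-280))/((-1*(-897923))) = (435*(-280))/897923 = -121800*1/897923 = -121800/897923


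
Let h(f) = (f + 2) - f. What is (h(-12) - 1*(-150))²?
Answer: 23104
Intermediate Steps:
h(f) = 2 (h(f) = (2 + f) - f = 2)
(h(-12) - 1*(-150))² = (2 - 1*(-150))² = (2 + 150)² = 152² = 23104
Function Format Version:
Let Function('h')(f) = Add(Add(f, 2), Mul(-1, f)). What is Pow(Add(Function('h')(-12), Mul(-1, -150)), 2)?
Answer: 23104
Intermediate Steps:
Function('h')(f) = 2 (Function('h')(f) = Add(Add(2, f), Mul(-1, f)) = 2)
Pow(Add(Function('h')(-12), Mul(-1, -150)), 2) = Pow(Add(2, Mul(-1, -150)), 2) = Pow(Add(2, 150), 2) = Pow(152, 2) = 23104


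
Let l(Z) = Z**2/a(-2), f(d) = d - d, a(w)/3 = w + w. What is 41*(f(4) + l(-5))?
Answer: -1025/12 ≈ -85.417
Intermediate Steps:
a(w) = 6*w (a(w) = 3*(w + w) = 3*(2*w) = 6*w)
f(d) = 0
l(Z) = -Z**2/12 (l(Z) = Z**2/((6*(-2))) = Z**2/(-12) = Z**2*(-1/12) = -Z**2/12)
41*(f(4) + l(-5)) = 41*(0 - 1/12*(-5)**2) = 41*(0 - 1/12*25) = 41*(0 - 25/12) = 41*(-25/12) = -1025/12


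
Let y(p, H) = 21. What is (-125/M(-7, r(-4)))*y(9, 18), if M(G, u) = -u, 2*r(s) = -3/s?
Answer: 7000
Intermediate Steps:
r(s) = -3/(2*s) (r(s) = (-3/s)/2 = -3/(2*s))
(-125/M(-7, r(-4)))*y(9, 18) = -125/((-(-3)/(2*(-4))))*21 = -125/((-(-3)*(-1)/(2*4)))*21 = -125/((-1*3/8))*21 = -125/(-3/8)*21 = -125*(-8/3)*21 = (1000/3)*21 = 7000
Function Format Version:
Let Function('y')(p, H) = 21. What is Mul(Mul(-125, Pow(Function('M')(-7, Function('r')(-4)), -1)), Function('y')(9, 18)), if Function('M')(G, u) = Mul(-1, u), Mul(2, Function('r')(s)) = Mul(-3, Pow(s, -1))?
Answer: 7000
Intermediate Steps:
Function('r')(s) = Mul(Rational(-3, 2), Pow(s, -1)) (Function('r')(s) = Mul(Rational(1, 2), Mul(-3, Pow(s, -1))) = Mul(Rational(-3, 2), Pow(s, -1)))
Mul(Mul(-125, Pow(Function('M')(-7, Function('r')(-4)), -1)), Function('y')(9, 18)) = Mul(Mul(-125, Pow(Mul(-1, Mul(Rational(-3, 2), Pow(-4, -1))), -1)), 21) = Mul(Mul(-125, Pow(Mul(-1, Mul(Rational(-3, 2), Rational(-1, 4))), -1)), 21) = Mul(Mul(-125, Pow(Mul(-1, Rational(3, 8)), -1)), 21) = Mul(Mul(-125, Pow(Rational(-3, 8), -1)), 21) = Mul(Mul(-125, Rational(-8, 3)), 21) = Mul(Rational(1000, 3), 21) = 7000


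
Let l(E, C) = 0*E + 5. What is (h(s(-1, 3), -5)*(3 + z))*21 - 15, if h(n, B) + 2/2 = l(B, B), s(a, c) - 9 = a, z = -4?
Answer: -99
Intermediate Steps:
s(a, c) = 9 + a
l(E, C) = 5 (l(E, C) = 0 + 5 = 5)
h(n, B) = 4 (h(n, B) = -1 + 5 = 4)
(h(s(-1, 3), -5)*(3 + z))*21 - 15 = (4*(3 - 4))*21 - 15 = (4*(-1))*21 - 15 = -4*21 - 15 = -84 - 15 = -99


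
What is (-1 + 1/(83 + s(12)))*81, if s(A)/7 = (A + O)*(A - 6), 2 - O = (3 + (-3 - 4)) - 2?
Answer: -74682/923 ≈ -80.912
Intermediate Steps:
O = 8 (O = 2 - ((3 + (-3 - 4)) - 2) = 2 - ((3 - 7) - 2) = 2 - (-4 - 2) = 2 - 1*(-6) = 2 + 6 = 8)
s(A) = 7*(-6 + A)*(8 + A) (s(A) = 7*((A + 8)*(A - 6)) = 7*((8 + A)*(-6 + A)) = 7*((-6 + A)*(8 + A)) = 7*(-6 + A)*(8 + A))
(-1 + 1/(83 + s(12)))*81 = (-1 + 1/(83 + (-336 + 7*12**2 + 14*12)))*81 = (-1 + 1/(83 + (-336 + 7*144 + 168)))*81 = (-1 + 1/(83 + (-336 + 1008 + 168)))*81 = (-1 + 1/(83 + 840))*81 = (-1 + 1/923)*81 = -922/923*81 = -74682/923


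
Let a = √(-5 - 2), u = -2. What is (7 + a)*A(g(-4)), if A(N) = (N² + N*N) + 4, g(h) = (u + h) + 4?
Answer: 84 + 12*I*√7 ≈ 84.0 + 31.749*I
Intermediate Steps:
g(h) = 2 + h (g(h) = (-2 + h) + 4 = 2 + h)
A(N) = 4 + 2*N² (A(N) = (N² + N²) + 4 = 2*N² + 4 = 4 + 2*N²)
a = I*√7 (a = √(-7) = I*√7 ≈ 2.6458*I)
(7 + a)*A(g(-4)) = (7 + I*√7)*(4 + 2*(2 - 4)²) = (7 + I*√7)*(4 + 2*(-2)²) = (7 + I*√7)*(4 + 2*4) = (7 + I*√7)*(4 + 8) = (7 + I*√7)*12 = 84 + 12*I*√7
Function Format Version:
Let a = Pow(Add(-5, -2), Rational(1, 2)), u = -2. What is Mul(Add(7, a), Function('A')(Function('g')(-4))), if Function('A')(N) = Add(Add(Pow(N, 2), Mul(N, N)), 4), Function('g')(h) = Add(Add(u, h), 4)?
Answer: Add(84, Mul(12, I, Pow(7, Rational(1, 2)))) ≈ Add(84.000, Mul(31.749, I))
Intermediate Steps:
Function('g')(h) = Add(2, h) (Function('g')(h) = Add(Add(-2, h), 4) = Add(2, h))
Function('A')(N) = Add(4, Mul(2, Pow(N, 2))) (Function('A')(N) = Add(Add(Pow(N, 2), Pow(N, 2)), 4) = Add(Mul(2, Pow(N, 2)), 4) = Add(4, Mul(2, Pow(N, 2))))
a = Mul(I, Pow(7, Rational(1, 2))) (a = Pow(-7, Rational(1, 2)) = Mul(I, Pow(7, Rational(1, 2))) ≈ Mul(2.6458, I))
Mul(Add(7, a), Function('A')(Function('g')(-4))) = Mul(Add(7, Mul(I, Pow(7, Rational(1, 2)))), Add(4, Mul(2, Pow(Add(2, -4), 2)))) = Mul(Add(7, Mul(I, Pow(7, Rational(1, 2)))), Add(4, Mul(2, Pow(-2, 2)))) = Mul(Add(7, Mul(I, Pow(7, Rational(1, 2)))), Add(4, Mul(2, 4))) = Mul(Add(7, Mul(I, Pow(7, Rational(1, 2)))), Add(4, 8)) = Mul(Add(7, Mul(I, Pow(7, Rational(1, 2)))), 12) = Add(84, Mul(12, I, Pow(7, Rational(1, 2))))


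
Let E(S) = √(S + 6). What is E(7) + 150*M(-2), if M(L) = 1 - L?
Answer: 450 + √13 ≈ 453.61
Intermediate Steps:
E(S) = √(6 + S)
E(7) + 150*M(-2) = √(6 + 7) + 150*(1 - 1*(-2)) = √13 + 150*(1 + 2) = √13 + 150*3 = √13 + 450 = 450 + √13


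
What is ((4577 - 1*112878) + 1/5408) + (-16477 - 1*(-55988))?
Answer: -372016319/5408 ≈ -68790.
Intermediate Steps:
((4577 - 1*112878) + 1/5408) + (-16477 - 1*(-55988)) = ((4577 - 112878) + 1/5408) + (-16477 + 55988) = (-108301 + 1/5408) + 39511 = -585691807/5408 + 39511 = -372016319/5408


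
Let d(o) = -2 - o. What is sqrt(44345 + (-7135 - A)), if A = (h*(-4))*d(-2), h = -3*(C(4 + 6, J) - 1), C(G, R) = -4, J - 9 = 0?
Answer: 61*sqrt(10) ≈ 192.90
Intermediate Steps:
J = 9 (J = 9 + 0 = 9)
h = 15 (h = -3*(-4 - 1) = -3*(-5) = 15)
A = 0 (A = (15*(-4))*(-2 - 1*(-2)) = -60*(-2 + 2) = -60*0 = 0)
sqrt(44345 + (-7135 - A)) = sqrt(44345 + (-7135 - 1*0)) = sqrt(44345 + (-7135 + 0)) = sqrt(44345 - 7135) = sqrt(37210) = 61*sqrt(10)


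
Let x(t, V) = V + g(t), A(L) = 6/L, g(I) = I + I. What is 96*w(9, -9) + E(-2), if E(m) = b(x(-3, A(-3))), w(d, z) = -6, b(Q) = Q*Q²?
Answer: -1088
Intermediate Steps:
g(I) = 2*I
x(t, V) = V + 2*t
b(Q) = Q³
E(m) = -512 (E(m) = (6/(-3) + 2*(-3))³ = (6*(-⅓) - 6)³ = (-2 - 6)³ = (-8)³ = -512)
96*w(9, -9) + E(-2) = 96*(-6) - 512 = -576 - 512 = -1088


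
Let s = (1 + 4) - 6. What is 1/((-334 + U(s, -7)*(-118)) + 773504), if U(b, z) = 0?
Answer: 1/773170 ≈ 1.2934e-6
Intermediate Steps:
s = -1 (s = 5 - 6 = -1)
1/((-334 + U(s, -7)*(-118)) + 773504) = 1/((-334 + 0*(-118)) + 773504) = 1/((-334 + 0) + 773504) = 1/(-334 + 773504) = 1/773170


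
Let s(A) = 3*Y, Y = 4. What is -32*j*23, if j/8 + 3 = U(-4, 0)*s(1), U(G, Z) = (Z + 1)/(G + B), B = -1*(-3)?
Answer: 88320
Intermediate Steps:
B = 3
U(G, Z) = (1 + Z)/(3 + G) (U(G, Z) = (Z + 1)/(G + 3) = (1 + Z)/(3 + G))
s(A) = 12 (s(A) = 3*4 = 12)
j = -120 (j = -24 + 8*(((1 + 0)/(3 - 4))*12) = -24 + 8*((1/(-1))*12) = -24 + 8*(-1*1*12) = -24 + 8*(-1*12) = -24 + 8*(-12) = -24 - 96 = -120)
-32*j*23 = -32*(-120)*23 = 3840*23 = 88320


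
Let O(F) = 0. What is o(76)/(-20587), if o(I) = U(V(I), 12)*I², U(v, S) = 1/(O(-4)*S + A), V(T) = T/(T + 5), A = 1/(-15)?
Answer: 86640/20587 ≈ 4.2085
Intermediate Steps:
A = -1/15 ≈ -0.066667
V(T) = T/(5 + T)
U(v, S) = -15 (U(v, S) = 1/(0*S - 1/15) = 1/(0 - 1/15) = 1/(-1/15) = -15)
o(I) = -15*I²
o(76)/(-20587) = -15*76²/(-20587) = -15*5776*(-1/20587) = -86640*(-1/20587) = 86640/20587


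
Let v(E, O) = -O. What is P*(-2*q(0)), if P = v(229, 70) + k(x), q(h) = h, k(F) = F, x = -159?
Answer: 0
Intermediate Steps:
P = -229 (P = -1*70 - 159 = -70 - 159 = -229)
P*(-2*q(0)) = -(-458)*0 = -229*0 = 0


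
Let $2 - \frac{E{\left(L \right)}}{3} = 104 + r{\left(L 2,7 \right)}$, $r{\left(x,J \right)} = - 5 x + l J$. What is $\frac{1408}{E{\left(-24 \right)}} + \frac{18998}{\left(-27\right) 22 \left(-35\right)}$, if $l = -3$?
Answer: $- \frac{87121}{158895} \approx -0.54829$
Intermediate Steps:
$r{\left(x,J \right)} = - 5 x - 3 J$
$E{\left(L \right)} = -243 + 30 L$ ($E{\left(L \right)} = 6 - 3 \left(104 - \left(21 + 5 L 2\right)\right) = 6 - 3 \left(104 - \left(21 + 5 \cdot 2 L\right)\right) = 6 - 3 \left(104 - \left(21 + 10 L\right)\right) = 6 - 3 \left(83 - 10 L\right) = 6 + \left(-249 + 30 L\right) = -243 + 30 L$)
$\frac{1408}{E{\left(-24 \right)}} + \frac{18998}{\left(-27\right) 22 \left(-35\right)} = \frac{1408}{-243 + 30 \left(-24\right)} + \frac{18998}{\left(-27\right) 22 \left(-35\right)} = \frac{1408}{-243 - 720} + \frac{18998}{\left(-594\right) \left(-35\right)} = \frac{1408}{-963} + \frac{18998}{20790} = 1408 \left(- \frac{1}{963}\right) + 18998 \cdot \frac{1}{20790} = - \frac{1408}{963} + \frac{1357}{1485} = - \frac{87121}{158895}$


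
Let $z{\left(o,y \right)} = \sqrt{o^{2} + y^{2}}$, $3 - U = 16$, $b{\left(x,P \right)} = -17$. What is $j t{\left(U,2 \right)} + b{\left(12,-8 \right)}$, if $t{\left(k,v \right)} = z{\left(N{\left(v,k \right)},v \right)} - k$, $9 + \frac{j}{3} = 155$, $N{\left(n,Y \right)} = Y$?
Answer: $5677 + 438 \sqrt{173} \approx 11438.0$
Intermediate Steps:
$j = 438$ ($j = -27 + 3 \cdot 155 = -27 + 465 = 438$)
$U = -13$ ($U = 3 - 16 = -13$)
$t{\left(k,v \right)} = \sqrt{k^{2} + v^{2}} - k$
$j t{\left(U,2 \right)} + b{\left(12,-8 \right)} = 438 \left(\sqrt{\left(-13\right)^{2} + 2^{2}} - -13\right) - 17 = 438 \left(\sqrt{169 + 4} + 13\right) - 17 = 438 \left(\sqrt{173} + 13\right) - 17 = 438 \left(13 + \sqrt{173}\right) - 17 = \left(5694 + 438 \sqrt{173}\right) - 17 = 5677 + 438 \sqrt{173}$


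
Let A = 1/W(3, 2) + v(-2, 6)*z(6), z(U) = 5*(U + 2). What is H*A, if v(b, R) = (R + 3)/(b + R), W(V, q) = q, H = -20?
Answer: -1810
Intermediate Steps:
v(b, R) = (3 + R)/(R + b)
z(U) = 10 + 5*U (z(U) = 5*(2 + U) = 10 + 5*U)
A = 181/2 (A = 1/2 + ((3 + 6)/(6 - 2))*(10 + 5*6) = ½ + (9/4)*(10 + 30) = ½ + ((¼)*9)*40 = ½ + (9/4)*40 = ½ + 90 = 181/2 ≈ 90.500)
H*A = -20*181/2 = -1810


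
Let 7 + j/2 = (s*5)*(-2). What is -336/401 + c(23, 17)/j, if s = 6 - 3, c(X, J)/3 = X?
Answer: -52533/29674 ≈ -1.7703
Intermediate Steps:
c(X, J) = 3*X
s = 3
j = -74 (j = -14 + 2*((3*5)*(-2)) = -14 + 2*(15*(-2)) = -14 + 2*(-30) = -14 - 60 = -74)
-336/401 + c(23, 17)/j = -336/401 + (3*23)/(-74) = -336*1/401 + 69*(-1/74) = -336/401 - 69/74 = -52533/29674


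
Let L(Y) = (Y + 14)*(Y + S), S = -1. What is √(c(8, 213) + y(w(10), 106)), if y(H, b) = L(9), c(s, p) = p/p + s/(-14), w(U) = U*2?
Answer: √9037/7 ≈ 13.580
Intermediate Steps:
w(U) = 2*U
L(Y) = (-1 + Y)*(14 + Y) (L(Y) = (Y + 14)*(Y - 1) = (14 + Y)*(-1 + Y) = (-1 + Y)*(14 + Y))
c(s, p) = 1 - s/14 (c(s, p) = 1 + s*(-1/14) = 1 - s/14)
y(H, b) = 184 (y(H, b) = -14 + 9² + 13*9 = -14 + 81 + 117 = 184)
√(c(8, 213) + y(w(10), 106)) = √((1 - 1/14*8) + 184) = √((1 - 4/7) + 184) = √(3/7 + 184) = √(1291/7) = √9037/7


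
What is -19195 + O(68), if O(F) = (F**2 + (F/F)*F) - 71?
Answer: -14574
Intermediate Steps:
O(F) = -71 + F + F**2 (O(F) = (F**2 + 1*F) - 71 = (F**2 + F) - 71 = (F + F**2) - 71 = -71 + F + F**2)
-19195 + O(68) = -19195 + (-71 + 68 + 68**2) = -19195 + (-71 + 68 + 4624) = -19195 + 4621 = -14574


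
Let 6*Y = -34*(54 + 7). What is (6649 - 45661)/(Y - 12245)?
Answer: 29259/9443 ≈ 3.0985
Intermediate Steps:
Y = -1037/3 (Y = (-34*(54 + 7))/6 = (-34*61)/6 = (⅙)*(-2074) = -1037/3 ≈ -345.67)
(6649 - 45661)/(Y - 12245) = (6649 - 45661)/(-1037/3 - 12245) = -39012/(-37772/3) = -39012*(-3/37772) = 29259/9443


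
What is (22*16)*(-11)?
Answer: -3872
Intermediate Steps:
(22*16)*(-11) = 352*(-11) = -3872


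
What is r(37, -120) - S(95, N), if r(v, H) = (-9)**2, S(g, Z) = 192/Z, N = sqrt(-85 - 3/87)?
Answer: 81 + 32*I*sqrt(7946)/137 ≈ 81.0 + 20.821*I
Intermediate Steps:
N = 3*I*sqrt(7946)/29 (N = sqrt(-85 - 3*1/87) = sqrt(-85 - 1/29) = sqrt(-2466/29) = 3*I*sqrt(7946)/29 ≈ 9.2214*I)
r(v, H) = 81
r(37, -120) - S(95, N) = 81 - 192/(3*I*sqrt(7946)/29) = 81 - 192*(-I*sqrt(7946)/822) = 81 - (-32)*I*sqrt(7946)/137 = 81 + 32*I*sqrt(7946)/137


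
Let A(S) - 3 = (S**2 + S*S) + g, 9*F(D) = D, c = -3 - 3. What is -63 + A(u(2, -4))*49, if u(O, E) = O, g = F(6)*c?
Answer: 280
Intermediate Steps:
c = -6
F(D) = D/9
g = -4 (g = ((1/9)*6)*(-6) = (2/3)*(-6) = -4)
A(S) = -1 + 2*S**2 (A(S) = 3 + ((S**2 + S*S) - 4) = 3 + ((S**2 + S**2) - 4) = 3 + (2*S**2 - 4) = 3 + (-4 + 2*S**2) = -1 + 2*S**2)
-63 + A(u(2, -4))*49 = -63 + (-1 + 2*2**2)*49 = -63 + (-1 + 2*4)*49 = -63 + (-1 + 8)*49 = -63 + 7*49 = -63 + 343 = 280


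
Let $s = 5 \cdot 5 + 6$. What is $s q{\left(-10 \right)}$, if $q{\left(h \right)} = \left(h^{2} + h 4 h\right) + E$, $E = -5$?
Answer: $15345$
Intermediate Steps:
$q{\left(h \right)} = -5 + 5 h^{2}$ ($q{\left(h \right)} = \left(h^{2} + h 4 h\right) - 5 = \left(h^{2} + 4 h h\right) - 5 = \left(h^{2} + 4 h^{2}\right) - 5 = 5 h^{2} - 5 = -5 + 5 h^{2}$)
$s = 31$ ($s = 25 + 6 = 31$)
$s q{\left(-10 \right)} = 31 \left(-5 + 5 \left(-10\right)^{2}\right) = 31 \left(-5 + 5 \cdot 100\right) = 31 \left(-5 + 500\right) = 31 \cdot 495 = 15345$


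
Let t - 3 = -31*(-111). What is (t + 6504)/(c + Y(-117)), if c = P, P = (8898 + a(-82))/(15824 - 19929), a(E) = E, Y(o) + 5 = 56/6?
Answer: 122509620/26917 ≈ 4551.4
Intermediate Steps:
Y(o) = 13/3 (Y(o) = -5 + 56/6 = -5 + 56*(1/6) = -5 + 28/3 = 13/3)
P = -8816/4105 (P = (8898 - 82)/(15824 - 19929) = 8816/(-4105) = 8816*(-1/4105) = -8816/4105 ≈ -2.1476)
c = -8816/4105 ≈ -2.1476
t = 3444 (t = 3 - 31*(-111) = 3 + 3441 = 3444)
(t + 6504)/(c + Y(-117)) = (3444 + 6504)/(-8816/4105 + 13/3) = 9948/(26917/12315) = 9948*(12315/26917) = 122509620/26917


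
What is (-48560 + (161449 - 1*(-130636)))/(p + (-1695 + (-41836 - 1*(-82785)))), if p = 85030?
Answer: 81175/41428 ≈ 1.9594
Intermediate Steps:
(-48560 + (161449 - 1*(-130636)))/(p + (-1695 + (-41836 - 1*(-82785)))) = (-48560 + (161449 - 1*(-130636)))/(85030 + (-1695 + (-41836 - 1*(-82785)))) = (-48560 + (161449 + 130636))/(85030 + (-1695 + (-41836 + 82785))) = (-48560 + 292085)/(85030 + (-1695 + 40949)) = 243525/(85030 + 39254) = 243525/124284 = 243525*(1/124284) = 81175/41428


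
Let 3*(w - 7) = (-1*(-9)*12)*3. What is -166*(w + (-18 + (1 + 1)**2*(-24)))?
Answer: -166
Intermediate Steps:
w = 115 (w = 7 + ((-1*(-9)*12)*3)/3 = 7 + ((9*12)*3)/3 = 7 + (108*3)/3 = 7 + (1/3)*324 = 7 + 108 = 115)
-166*(w + (-18 + (1 + 1)**2*(-24))) = -166*(115 + (-18 + (1 + 1)**2*(-24))) = -166*(115 + (-18 + 2**2*(-24))) = -166*(115 + (-18 + 4*(-24))) = -166*(115 + (-18 - 96)) = -166*(115 - 114) = -166*1 = -166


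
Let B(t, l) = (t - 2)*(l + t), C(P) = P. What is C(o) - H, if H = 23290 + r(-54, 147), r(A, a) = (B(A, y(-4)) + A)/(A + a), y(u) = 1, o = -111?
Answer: -70297/3 ≈ -23432.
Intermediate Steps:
B(t, l) = (-2 + t)*(l + t)
r(A, a) = (-2 + A²)/(A + a) (r(A, a) = ((A² - 2*1 - 2*A + 1*A) + A)/(A + a) = ((A² - 2 - 2*A + A) + A)/(A + a) = ((-2 + A² - A) + A)/(A + a) = (-2 + A²)/(A + a))
H = 69964/3 (H = 23290 + (-2 + (-54)²)/(-54 + 147) = 23290 + (-2 + 2916)/93 = 23290 + (1/93)*2914 = 23290 + 94/3 = 69964/3 ≈ 23321.)
C(o) - H = -111 - 1*69964/3 = -111 - 69964/3 = -70297/3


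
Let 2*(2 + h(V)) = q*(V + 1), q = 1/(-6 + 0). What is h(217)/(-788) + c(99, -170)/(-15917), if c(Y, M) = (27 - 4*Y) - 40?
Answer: 3859709/75255576 ≈ 0.051288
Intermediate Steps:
q = -⅙ (q = 1/(-6) = -⅙ ≈ -0.16667)
c(Y, M) = -13 - 4*Y
h(V) = -25/12 - V/12 (h(V) = -2 + (-(V + 1)/6)/2 = -2 + (-(1 + V)/6)/2 = -2 + (-⅙ - V/6)/2 = -2 + (-1/12 - V/12) = -25/12 - V/12)
h(217)/(-788) + c(99, -170)/(-15917) = (-25/12 - 1/12*217)/(-788) + (-13 - 4*99)/(-15917) = (-25/12 - 217/12)*(-1/788) + (-13 - 396)*(-1/15917) = -121/6*(-1/788) - 409*(-1/15917) = 121/4728 + 409/15917 = 3859709/75255576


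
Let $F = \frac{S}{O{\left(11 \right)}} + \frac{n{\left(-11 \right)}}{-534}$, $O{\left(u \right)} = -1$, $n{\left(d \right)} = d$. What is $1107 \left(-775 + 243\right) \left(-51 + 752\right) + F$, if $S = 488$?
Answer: $- \frac{220454537197}{534} \approx -4.1284 \cdot 10^{8}$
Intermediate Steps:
$F = - \frac{260581}{534}$ ($F = \frac{488}{-1} - \frac{11}{-534} = 488 \left(-1\right) - - \frac{11}{534} = -488 + \frac{11}{534} = - \frac{260581}{534} \approx -487.98$)
$1107 \left(-775 + 243\right) \left(-51 + 752\right) + F = 1107 \left(-775 + 243\right) \left(-51 + 752\right) - \frac{260581}{534} = 1107 \left(\left(-532\right) 701\right) - \frac{260581}{534} = 1107 \left(-372932\right) - \frac{260581}{534} = -412835724 - \frac{260581}{534} = - \frac{220454537197}{534}$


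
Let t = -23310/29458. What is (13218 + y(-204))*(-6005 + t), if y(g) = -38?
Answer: -1165893574000/14729 ≈ -7.9156e+7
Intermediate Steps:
t = -11655/14729 (t = -23310*1/29458 = -11655/14729 ≈ -0.79130)
(13218 + y(-204))*(-6005 + t) = (13218 - 38)*(-6005 - 11655/14729) = 13180*(-88459300/14729) = -1165893574000/14729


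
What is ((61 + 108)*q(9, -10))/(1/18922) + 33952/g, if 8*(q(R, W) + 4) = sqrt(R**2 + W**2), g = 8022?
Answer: -51305775016/4011 + 1598909*sqrt(181)/4 ≈ -7.4135e+6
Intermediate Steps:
q(R, W) = -4 + sqrt(R**2 + W**2)/8
((61 + 108)*q(9, -10))/(1/18922) + 33952/g = ((61 + 108)*(-4 + sqrt(9**2 + (-10)**2)/8))/(1/18922) + 33952/8022 = (169*(-4 + sqrt(81 + 100)/8))/(1/18922) + 33952*(1/8022) = (169*(-4 + sqrt(181)/8))*18922 + 16976/4011 = (-676 + 169*sqrt(181)/8)*18922 + 16976/4011 = (-12791272 + 1598909*sqrt(181)/4) + 16976/4011 = -51305775016/4011 + 1598909*sqrt(181)/4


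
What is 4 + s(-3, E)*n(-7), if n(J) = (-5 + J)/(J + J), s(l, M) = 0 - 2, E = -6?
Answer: 16/7 ≈ 2.2857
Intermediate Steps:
s(l, M) = -2
n(J) = (-5 + J)/(2*J) (n(J) = (-5 + J)/((2*J)) = (-5 + J)*(1/(2*J)) = (-5 + J)/(2*J))
4 + s(-3, E)*n(-7) = 4 - (-5 - 7)/(-7) = 4 - (-1)*(-12)/7 = 4 - 2*6/7 = 4 - 12/7 = 16/7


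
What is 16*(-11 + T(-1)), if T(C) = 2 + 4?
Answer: -80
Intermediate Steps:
T(C) = 6
16*(-11 + T(-1)) = 16*(-11 + 6) = 16*(-5) = -80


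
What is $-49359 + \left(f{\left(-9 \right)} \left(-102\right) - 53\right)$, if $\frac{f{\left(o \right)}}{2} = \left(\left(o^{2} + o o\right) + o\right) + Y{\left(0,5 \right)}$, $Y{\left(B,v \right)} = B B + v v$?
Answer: $-85724$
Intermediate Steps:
$Y{\left(B,v \right)} = B^{2} + v^{2}$
$f{\left(o \right)} = 50 + 2 o + 4 o^{2}$ ($f{\left(o \right)} = 2 \left(\left(\left(o^{2} + o o\right) + o\right) + \left(0^{2} + 5^{2}\right)\right) = 2 \left(\left(\left(o^{2} + o^{2}\right) + o\right) + \left(0 + 25\right)\right) = 2 \left(\left(2 o^{2} + o\right) + 25\right) = 2 \left(\left(o + 2 o^{2}\right) + 25\right) = 2 \left(25 + o + 2 o^{2}\right) = 50 + 2 o + 4 o^{2}$)
$-49359 + \left(f{\left(-9 \right)} \left(-102\right) - 53\right) = -49359 + \left(\left(50 + 2 \left(-9\right) + 4 \left(-9\right)^{2}\right) \left(-102\right) - 53\right) = -49359 + \left(\left(50 - 18 + 4 \cdot 81\right) \left(-102\right) - 53\right) = -49359 + \left(\left(50 - 18 + 324\right) \left(-102\right) - 53\right) = -49359 + \left(356 \left(-102\right) - 53\right) = -49359 - 36365 = -85724$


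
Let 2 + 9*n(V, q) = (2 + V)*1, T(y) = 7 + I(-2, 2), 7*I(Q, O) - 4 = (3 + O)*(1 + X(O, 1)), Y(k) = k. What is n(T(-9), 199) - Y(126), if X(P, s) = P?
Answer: -7870/63 ≈ -124.92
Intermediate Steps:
I(Q, O) = 4/7 + (1 + O)*(3 + O)/7 (I(Q, O) = 4/7 + ((3 + O)*(1 + O))/7 = 4/7 + ((1 + O)*(3 + O))/7 = 4/7 + (1 + O)*(3 + O)/7)
T(y) = 68/7 (T(y) = 7 + (1 + (⅐)*2² + (4/7)*2) = 7 + (1 + (⅐)*4 + 8/7) = 7 + (1 + 4/7 + 8/7) = 7 + 19/7 = 68/7)
n(V, q) = V/9 (n(V, q) = -2/9 + ((2 + V)*1)/9 = -2/9 + (2 + V)/9 = -2/9 + (2/9 + V/9) = V/9)
n(T(-9), 199) - Y(126) = (⅑)*(68/7) - 1*126 = 68/63 - 126 = -7870/63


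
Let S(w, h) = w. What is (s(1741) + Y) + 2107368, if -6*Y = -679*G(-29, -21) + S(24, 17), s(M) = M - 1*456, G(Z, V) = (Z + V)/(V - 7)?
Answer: 25306213/12 ≈ 2.1089e+6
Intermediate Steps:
G(Z, V) = (V + Z)/(-7 + V)
s(M) = -456 + M (s(M) = M - 456 = -456 + M)
Y = 2377/12 (Y = -(-679*(-21 - 29)/(-7 - 21) + 24)/6 = -(-679*(-50)/(-28) + 24)/6 = -(-(-97)*(-50)/4 + 24)/6 = -(-679*25/14 + 24)/6 = -(-2425/2 + 24)/6 = -1/6*(-2377/2) = 2377/12 ≈ 198.08)
(s(1741) + Y) + 2107368 = ((-456 + 1741) + 2377/12) + 2107368 = (1285 + 2377/12) + 2107368 = 17797/12 + 2107368 = 25306213/12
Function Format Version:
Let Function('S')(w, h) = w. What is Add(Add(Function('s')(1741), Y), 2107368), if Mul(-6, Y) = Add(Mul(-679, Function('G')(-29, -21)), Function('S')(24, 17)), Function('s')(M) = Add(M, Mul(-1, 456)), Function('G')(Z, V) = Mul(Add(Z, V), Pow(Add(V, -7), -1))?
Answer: Rational(25306213, 12) ≈ 2.1089e+6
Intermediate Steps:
Function('G')(Z, V) = Mul(Pow(Add(-7, V), -1), Add(V, Z)) (Function('G')(Z, V) = Mul(Add(V, Z), Pow(Add(-7, V), -1)) = Mul(Pow(Add(-7, V), -1), Add(V, Z)))
Function('s')(M) = Add(-456, M) (Function('s')(M) = Add(M, -456) = Add(-456, M))
Y = Rational(2377, 12) (Y = Mul(Rational(-1, 6), Add(Mul(-679, Mul(Pow(Add(-7, -21), -1), Add(-21, -29))), 24)) = Mul(Rational(-1, 6), Add(Mul(-679, Mul(Pow(-28, -1), -50)), 24)) = Mul(Rational(-1, 6), Add(Mul(-679, Mul(Rational(-1, 28), -50)), 24)) = Mul(Rational(-1, 6), Add(Mul(-679, Rational(25, 14)), 24)) = Mul(Rational(-1, 6), Add(Rational(-2425, 2), 24)) = Mul(Rational(-1, 6), Rational(-2377, 2)) = Rational(2377, 12) ≈ 198.08)
Add(Add(Function('s')(1741), Y), 2107368) = Add(Add(Add(-456, 1741), Rational(2377, 12)), 2107368) = Add(Add(1285, Rational(2377, 12)), 2107368) = Add(Rational(17797, 12), 2107368) = Rational(25306213, 12)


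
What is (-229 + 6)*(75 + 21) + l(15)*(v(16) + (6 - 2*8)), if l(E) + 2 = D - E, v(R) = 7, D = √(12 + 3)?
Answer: -21357 - 3*√15 ≈ -21369.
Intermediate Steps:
D = √15 ≈ 3.8730
l(E) = -2 + √15 - E (l(E) = -2 + (√15 - E) = -2 + √15 - E)
(-229 + 6)*(75 + 21) + l(15)*(v(16) + (6 - 2*8)) = (-229 + 6)*(75 + 21) + (-2 + √15 - 1*15)*(7 + (6 - 2*8)) = -223*96 + (-2 + √15 - 15)*(7 + (6 - 16)) = -21408 + (-17 + √15)*(7 - 10) = -21408 + (-17 + √15)*(-3) = -21408 + (51 - 3*√15) = -21357 - 3*√15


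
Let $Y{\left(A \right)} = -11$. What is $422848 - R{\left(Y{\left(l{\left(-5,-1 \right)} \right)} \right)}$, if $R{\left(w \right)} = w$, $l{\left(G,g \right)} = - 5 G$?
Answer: $422859$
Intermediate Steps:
$422848 - R{\left(Y{\left(l{\left(-5,-1 \right)} \right)} \right)} = 422848 - -11 = 422848 + 11 = 422859$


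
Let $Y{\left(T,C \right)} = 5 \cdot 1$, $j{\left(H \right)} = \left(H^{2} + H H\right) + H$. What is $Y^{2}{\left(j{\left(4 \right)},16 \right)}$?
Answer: $25$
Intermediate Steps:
$j{\left(H \right)} = H + 2 H^{2}$ ($j{\left(H \right)} = \left(H^{2} + H^{2}\right) + H = 2 H^{2} + H = H + 2 H^{2}$)
$Y{\left(T,C \right)} = 5$
$Y^{2}{\left(j{\left(4 \right)},16 \right)} = 5^{2} = 25$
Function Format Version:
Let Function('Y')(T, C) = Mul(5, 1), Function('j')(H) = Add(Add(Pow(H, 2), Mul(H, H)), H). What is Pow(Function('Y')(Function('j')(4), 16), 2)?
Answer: 25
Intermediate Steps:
Function('j')(H) = Add(H, Mul(2, Pow(H, 2))) (Function('j')(H) = Add(Add(Pow(H, 2), Pow(H, 2)), H) = Add(Mul(2, Pow(H, 2)), H) = Add(H, Mul(2, Pow(H, 2))))
Function('Y')(T, C) = 5
Pow(Function('Y')(Function('j')(4), 16), 2) = Pow(5, 2) = 25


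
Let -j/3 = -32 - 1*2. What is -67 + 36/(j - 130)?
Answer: -478/7 ≈ -68.286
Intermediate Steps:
j = 102 (j = -3*(-32 - 1*2) = -3*(-32 - 2) = -3*(-34) = 102)
-67 + 36/(j - 130) = -67 + 36/(102 - 130) = -67 + 36/(-28) = -67 + 36*(-1/28) = -67 - 9/7 = -478/7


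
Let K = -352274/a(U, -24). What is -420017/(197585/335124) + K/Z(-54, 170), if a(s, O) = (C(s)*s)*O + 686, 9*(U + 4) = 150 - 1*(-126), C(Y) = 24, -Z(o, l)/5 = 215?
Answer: -5163699215076883/7248405725 ≈ -7.1239e+5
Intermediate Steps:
Z(o, l) = -1075 (Z(o, l) = -5*215 = -1075)
U = 80/3 (U = -4 + (150 - 1*(-126))/9 = -4 + (150 + 126)/9 = -4 + (⅑)*276 = -4 + 92/3 = 80/3 ≈ 26.667)
a(s, O) = 686 + 24*O*s (a(s, O) = (24*s)*O + 686 = 24*O*s + 686 = 686 + 24*O*s)
K = 176137/7337 (K = -352274/(686 + 24*(-24)*(80/3)) = -352274/(686 - 15360) = -352274/(-14674) = -352274*(-1/14674) = 176137/7337 ≈ 24.007)
-420017/(197585/335124) + K/Z(-54, 170) = -420017/(197585/335124) + (176137/7337)/(-1075) = -420017/(197585*(1/335124)) + (176137/7337)*(-1/1075) = -420017/197585/335124 - 176137/7887275 = -420017*335124/197585 - 176137/7887275 = -140757777108/197585 - 176137/7887275 = -5163699215076883/7248405725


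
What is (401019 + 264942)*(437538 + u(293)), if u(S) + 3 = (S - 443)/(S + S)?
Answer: 85374655170480/293 ≈ 2.9138e+11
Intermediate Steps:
u(S) = -3 + (-443 + S)/(2*S) (u(S) = -3 + (S - 443)/(S + S) = -3 + (-443 + S)/((2*S)) = -3 + (-443 + S)*(1/(2*S)) = -3 + (-443 + S)/(2*S))
(401019 + 264942)*(437538 + u(293)) = (401019 + 264942)*(437538 + (½)*(-443 - 5*293)/293) = 665961*(437538 + (½)*(1/293)*(-443 - 1465)) = 665961*(437538 + (½)*(1/293)*(-1908)) = 665961*(437538 - 954/293) = 665961*(128197680/293) = 85374655170480/293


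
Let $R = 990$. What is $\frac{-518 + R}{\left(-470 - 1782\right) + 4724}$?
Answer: $\frac{59}{309} \approx 0.19094$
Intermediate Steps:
$\frac{-518 + R}{\left(-470 - 1782\right) + 4724} = \frac{-518 + 990}{\left(-470 - 1782\right) + 4724} = \frac{472}{\left(-470 - 1782\right) + 4724} = \frac{472}{-2252 + 4724} = \frac{472}{2472} = 472 \cdot \frac{1}{2472} = \frac{59}{309}$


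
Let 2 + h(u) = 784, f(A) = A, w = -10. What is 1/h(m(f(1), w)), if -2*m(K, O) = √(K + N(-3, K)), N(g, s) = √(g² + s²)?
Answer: 1/782 ≈ 0.0012788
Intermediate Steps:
m(K, O) = -√(K + √(9 + K²))/2 (m(K, O) = -√(K + √((-3)² + K²))/2 = -√(K + √(9 + K²))/2)
h(u) = 782 (h(u) = -2 + 784 = 782)
1/h(m(f(1), w)) = 1/782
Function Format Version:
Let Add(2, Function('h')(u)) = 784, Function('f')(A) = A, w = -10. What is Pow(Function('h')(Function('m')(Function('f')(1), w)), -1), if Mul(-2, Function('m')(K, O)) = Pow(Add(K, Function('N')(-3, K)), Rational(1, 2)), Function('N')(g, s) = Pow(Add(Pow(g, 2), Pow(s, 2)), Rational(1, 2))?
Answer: Rational(1, 782) ≈ 0.0012788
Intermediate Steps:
Function('m')(K, O) = Mul(Rational(-1, 2), Pow(Add(K, Pow(Add(9, Pow(K, 2)), Rational(1, 2))), Rational(1, 2))) (Function('m')(K, O) = Mul(Rational(-1, 2), Pow(Add(K, Pow(Add(Pow(-3, 2), Pow(K, 2)), Rational(1, 2))), Rational(1, 2))) = Mul(Rational(-1, 2), Pow(Add(K, Pow(Add(9, Pow(K, 2)), Rational(1, 2))), Rational(1, 2))))
Function('h')(u) = 782 (Function('h')(u) = Add(-2, 784) = 782)
Pow(Function('h')(Function('m')(Function('f')(1), w)), -1) = Pow(782, -1) = Rational(1, 782)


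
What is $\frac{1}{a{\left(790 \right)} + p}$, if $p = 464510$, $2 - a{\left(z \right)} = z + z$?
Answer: $\frac{1}{462932} \approx 2.1601 \cdot 10^{-6}$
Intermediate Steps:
$a{\left(z \right)} = 2 - 2 z$ ($a{\left(z \right)} = 2 - \left(z + z\right) = 2 - 2 z$)
$\frac{1}{a{\left(790 \right)} + p} = \frac{1}{\left(2 - 1580\right) + 464510} = \frac{1}{-1578 + 464510} = \frac{1}{462932}$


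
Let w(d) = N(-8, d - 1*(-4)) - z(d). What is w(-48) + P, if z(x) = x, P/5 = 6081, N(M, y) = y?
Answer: 30409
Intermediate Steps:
P = 30405 (P = 5*6081 = 30405)
w(d) = 4 (w(d) = (d - 1*(-4)) - d = (d + 4) - d = (4 + d) - d = 4)
w(-48) + P = 4 + 30405 = 30409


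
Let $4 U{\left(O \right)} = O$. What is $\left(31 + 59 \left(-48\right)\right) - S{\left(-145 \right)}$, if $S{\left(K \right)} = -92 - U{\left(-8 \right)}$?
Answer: $-2711$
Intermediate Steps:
$U{\left(O \right)} = \frac{O}{4}$
$S{\left(K \right)} = -90$ ($S{\left(K \right)} = -92 - \frac{1}{4} \left(-8\right) = -92 - -2 = -92 + 2 = -90$)
$\left(31 + 59 \left(-48\right)\right) - S{\left(-145 \right)} = \left(31 + 59 \left(-48\right)\right) - -90 = \left(31 - 2832\right) + 90 = -2801 + 90 = -2711$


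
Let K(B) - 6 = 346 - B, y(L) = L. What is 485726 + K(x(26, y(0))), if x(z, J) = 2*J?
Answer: 486078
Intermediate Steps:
K(B) = 352 - B (K(B) = 6 + (346 - B) = 352 - B)
485726 + K(x(26, y(0))) = 485726 + (352 - 2*0) = 485726 + (352 - 1*0) = 485726 + (352 + 0) = 485726 + 352 = 486078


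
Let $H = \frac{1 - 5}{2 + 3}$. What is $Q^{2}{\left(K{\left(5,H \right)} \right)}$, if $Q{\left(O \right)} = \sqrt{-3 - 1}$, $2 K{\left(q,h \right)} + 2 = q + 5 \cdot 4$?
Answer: $-4$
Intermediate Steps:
$H = - \frac{4}{5} \approx -0.8$
$K{\left(q,h \right)} = 9 + \frac{q}{2}$ ($K{\left(q,h \right)} = -1 + \frac{q + 5 \cdot 4}{2} = -1 + \frac{q + 20}{2} = -1 + \frac{20 + q}{2} = -1 + \left(10 + \frac{q}{2}\right) = 9 + \frac{q}{2}$)
$Q{\left(O \right)} = 2 i$ ($Q{\left(O \right)} = \sqrt{-4} = 2 i$)
$Q^{2}{\left(K{\left(5,H \right)} \right)} = \left(2 i\right)^{2} = -4$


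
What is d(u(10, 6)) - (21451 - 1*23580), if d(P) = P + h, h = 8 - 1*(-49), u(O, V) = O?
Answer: 2196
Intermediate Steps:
h = 57 (h = 8 + 49 = 57)
d(P) = 57 + P (d(P) = P + 57 = 57 + P)
d(u(10, 6)) - (21451 - 1*23580) = (57 + 10) - (21451 - 1*23580) = 67 - (21451 - 23580) = 67 - 1*(-2129) = 67 + 2129 = 2196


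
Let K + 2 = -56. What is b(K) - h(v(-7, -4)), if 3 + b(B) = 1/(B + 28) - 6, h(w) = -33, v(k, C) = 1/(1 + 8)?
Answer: 719/30 ≈ 23.967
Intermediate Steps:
v(k, C) = 1/9
K = -58 (K = -2 - 56 = -58)
b(B) = -9 + 1/(28 + B) (b(B) = -3 + (1/(B + 28) - 6) = -3 + (1/(28 + B) - 6) = -3 + (-6 + 1/(28 + B)) = -9 + 1/(28 + B))
b(K) - h(v(-7, -4)) = (-251 - 9*(-58))/(28 - 58) - 1*(-33) = (-251 + 522)/(-30) + 33 = -1/30*271 + 33 = -271/30 + 33 = 719/30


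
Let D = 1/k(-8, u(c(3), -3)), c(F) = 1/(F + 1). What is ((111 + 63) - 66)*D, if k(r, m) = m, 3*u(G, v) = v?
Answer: -108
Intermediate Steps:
c(F) = 1/(1 + F)
u(G, v) = v/3
D = -1 (D = 1/((⅓)*(-3)) = 1/(-1) = -1)
((111 + 63) - 66)*D = ((111 + 63) - 66)*(-1) = (174 - 66)*(-1) = 108*(-1) = -108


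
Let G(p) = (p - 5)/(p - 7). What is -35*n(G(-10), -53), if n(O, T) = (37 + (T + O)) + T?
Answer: 40530/17 ≈ 2384.1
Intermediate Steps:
G(p) = (-5 + p)/(-7 + p)
n(O, T) = 37 + O + 2*T (n(O, T) = (37 + (O + T)) + T = (37 + O + T) + T = 37 + O + 2*T)
-35*n(G(-10), -53) = -35*(37 + (-5 - 10)/(-7 - 10) + 2*(-53)) = -35*(37 - 15/(-17) - 106) = -35*(37 - 1/17*(-15) - 106) = -35*(37 + 15/17 - 106) = -35*(-1158/17) = 40530/17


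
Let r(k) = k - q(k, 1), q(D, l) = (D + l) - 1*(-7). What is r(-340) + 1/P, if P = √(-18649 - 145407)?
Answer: -8 - I*√41014/82028 ≈ -8.0 - 0.0024689*I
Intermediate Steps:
P = 2*I*√41014 (P = √(-164056) = 2*I*√41014 ≈ 405.04*I)
q(D, l) = 7 + D + l (q(D, l) = (D + l) + 7 = 7 + D + l)
r(k) = -8 (r(k) = k - (7 + k + 1) = k - (8 + k) = k + (-8 - k) = -8)
r(-340) + 1/P = -8 + 1/(2*I*√41014) = -8 - I*√41014/82028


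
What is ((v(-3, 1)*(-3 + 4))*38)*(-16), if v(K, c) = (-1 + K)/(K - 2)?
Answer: -2432/5 ≈ -486.40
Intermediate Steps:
v(K, c) = (-1 + K)/(-2 + K)
((v(-3, 1)*(-3 + 4))*38)*(-16) = ((((-1 - 3)/(-2 - 3))*(-3 + 4))*38)*(-16) = (((-4/(-5))*1)*38)*(-16) = ((-⅕*(-4)*1)*38)*(-16) = (((⅘)*1)*38)*(-16) = ((⅘)*38)*(-16) = (152/5)*(-16) = -2432/5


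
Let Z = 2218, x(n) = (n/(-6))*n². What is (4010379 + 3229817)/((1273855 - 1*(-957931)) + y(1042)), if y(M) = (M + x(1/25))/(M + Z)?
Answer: 2212784902500000/682089693937499 ≈ 3.2441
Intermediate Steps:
x(n) = -n³/6 (x(n) = (n*(-⅙))*n² = (-n/6)*n² = -n³/6)
y(M) = (-1/93750 + M)/(2218 + M) (y(M) = (M - (1/25)³/6)/(M + 2218) = (M - (1/25)³/6)/(2218 + M) = (M - ⅙*1/15625)/(2218 + M) = (M - 1/93750)/(2218 + M) = (-1/93750 + M)/(2218 + M))
(4010379 + 3229817)/((1273855 - 1*(-957931)) + y(1042)) = (4010379 + 3229817)/((1273855 - 1*(-957931)) + (-1/93750 + 1042)/(2218 + 1042)) = 7240196/((1273855 + 957931) + (97687499/93750)/3260) = 7240196/(2231786 + (1/3260)*(97687499/93750)) = 7240196/(2231786 + 97687499/305625000) = 7240196/(682089693937499/305625000) = 7240196*(305625000/682089693937499) = 2212784902500000/682089693937499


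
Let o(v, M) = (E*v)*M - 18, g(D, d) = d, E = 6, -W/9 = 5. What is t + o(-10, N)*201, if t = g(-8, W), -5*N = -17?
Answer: -44667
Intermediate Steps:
W = -45 (W = -9*5 = -45)
N = 17/5 (N = -⅕*(-17) = 17/5 ≈ 3.4000)
t = -45
o(v, M) = -18 + 6*M*v (o(v, M) = (6*v)*M - 18 = 6*M*v - 18 = -18 + 6*M*v)
t + o(-10, N)*201 = -45 + (-18 + 6*(17/5)*(-10))*201 = -45 + (-18 - 204)*201 = -45 - 222*201 = -45 - 44622 = -44667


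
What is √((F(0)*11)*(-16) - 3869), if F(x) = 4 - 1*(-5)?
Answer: I*√5453 ≈ 73.844*I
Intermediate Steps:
F(x) = 9 (F(x) = 4 + 5 = 9)
√((F(0)*11)*(-16) - 3869) = √((9*11)*(-16) - 3869) = √(99*(-16) - 3869) = √(-1584 - 3869) = √(-5453) = I*√5453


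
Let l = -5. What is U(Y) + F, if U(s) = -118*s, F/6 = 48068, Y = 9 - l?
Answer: 286756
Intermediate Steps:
Y = 14 (Y = 9 - 1*(-5) = 9 + 5 = 14)
F = 288408 (F = 6*48068 = 288408)
U(Y) + F = -118*14 + 288408 = -1652 + 288408 = 286756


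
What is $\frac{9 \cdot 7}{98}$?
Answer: $\frac{9}{14} \approx 0.64286$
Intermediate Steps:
$\frac{9 \cdot 7}{98} = 63 \cdot \frac{1}{98} = \frac{9}{14}$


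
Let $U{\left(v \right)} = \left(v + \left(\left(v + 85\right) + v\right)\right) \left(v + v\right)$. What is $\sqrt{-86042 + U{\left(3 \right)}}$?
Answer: $i \sqrt{85478} \approx 292.37 i$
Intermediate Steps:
$U{\left(v \right)} = 2 v \left(85 + 3 v\right)$ ($U{\left(v \right)} = \left(v + \left(\left(85 + v\right) + v\right)\right) 2 v = \left(v + \left(85 + 2 v\right)\right) 2 v = \left(85 + 3 v\right) 2 v = 2 v \left(85 + 3 v\right)$)
$\sqrt{-86042 + U{\left(3 \right)}} = \sqrt{-86042 + 2 \cdot 3 \left(85 + 3 \cdot 3\right)} = \sqrt{-86042 + 2 \cdot 3 \left(85 + 9\right)} = \sqrt{-86042 + 2 \cdot 3 \cdot 94} = \sqrt{-86042 + 564} = \sqrt{-85478} = i \sqrt{85478}$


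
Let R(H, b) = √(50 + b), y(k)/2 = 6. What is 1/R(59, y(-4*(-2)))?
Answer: √62/62 ≈ 0.12700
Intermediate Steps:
y(k) = 12 (y(k) = 2*6 = 12)
1/R(59, y(-4*(-2))) = 1/(√(50 + 12)) = 1/(√62) = √62/62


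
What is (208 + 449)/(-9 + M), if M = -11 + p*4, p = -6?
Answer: -657/44 ≈ -14.932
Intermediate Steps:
M = -35 (M = -11 - 6*4 = -11 - 24 = -35)
(208 + 449)/(-9 + M) = (208 + 449)/(-9 - 35) = 657/(-44) = 657*(-1/44) = -657/44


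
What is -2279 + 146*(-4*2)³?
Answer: -77031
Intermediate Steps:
-2279 + 146*(-4*2)³ = -2279 + 146*(-8)³ = -2279 + 146*(-512) = -2279 - 74752 = -77031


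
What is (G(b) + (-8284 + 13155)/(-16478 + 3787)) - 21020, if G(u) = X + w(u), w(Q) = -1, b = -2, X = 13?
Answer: -266617399/12691 ≈ -21008.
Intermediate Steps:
G(u) = 12 (G(u) = 13 - 1 = 12)
(G(b) + (-8284 + 13155)/(-16478 + 3787)) - 21020 = (12 + (-8284 + 13155)/(-16478 + 3787)) - 21020 = (12 + 4871/(-12691)) - 21020 = (12 + 4871*(-1/12691)) - 21020 = (12 - 4871/12691) - 21020 = 147421/12691 - 21020 = -266617399/12691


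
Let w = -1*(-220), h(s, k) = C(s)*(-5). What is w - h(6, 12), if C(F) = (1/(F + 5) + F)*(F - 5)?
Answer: 2755/11 ≈ 250.45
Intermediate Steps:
C(F) = (-5 + F)*(F + 1/(5 + F)) (C(F) = (1/(5 + F) + F)*(-5 + F) = (F + 1/(5 + F))*(-5 + F) = (-5 + F)*(F + 1/(5 + F)))
h(s, k) = -5*(-5 + s³ - 24*s)/(5 + s) (h(s, k) = ((-5 + s³ - 24*s)/(5 + s))*(-5) = -5*(-5 + s³ - 24*s)/(5 + s))
w = 220
w - h(6, 12) = 220 - 5*(5 - 1*6³ + 24*6)/(5 + 6) = 220 - 5*(5 - 1*216 + 144)/11 = 220 - 5*(5 - 216 + 144)/11 = 220 - 5*(-67)/11 = 220 - 1*(-335/11) = 220 + 335/11 = 2755/11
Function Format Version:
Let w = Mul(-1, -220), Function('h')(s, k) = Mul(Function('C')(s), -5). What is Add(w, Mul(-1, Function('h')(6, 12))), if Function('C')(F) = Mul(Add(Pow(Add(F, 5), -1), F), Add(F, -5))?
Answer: Rational(2755, 11) ≈ 250.45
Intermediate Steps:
Function('C')(F) = Mul(Add(-5, F), Add(F, Pow(Add(5, F), -1))) (Function('C')(F) = Mul(Add(Pow(Add(5, F), -1), F), Add(-5, F)) = Mul(Add(F, Pow(Add(5, F), -1)), Add(-5, F)) = Mul(Add(-5, F), Add(F, Pow(Add(5, F), -1))))
Function('h')(s, k) = Mul(-5, Pow(Add(5, s), -1), Add(-5, Pow(s, 3), Mul(-24, s))) (Function('h')(s, k) = Mul(Mul(Pow(Add(5, s), -1), Add(-5, Pow(s, 3), Mul(-24, s))), -5) = Mul(-5, Pow(Add(5, s), -1), Add(-5, Pow(s, 3), Mul(-24, s))))
w = 220
Add(w, Mul(-1, Function('h')(6, 12))) = Add(220, Mul(-1, Mul(5, Pow(Add(5, 6), -1), Add(5, Mul(-1, Pow(6, 3)), Mul(24, 6))))) = Add(220, Mul(-1, Mul(5, Pow(11, -1), Add(5, Mul(-1, 216), 144)))) = Add(220, Mul(-1, Mul(5, Rational(1, 11), Add(5, -216, 144)))) = Add(220, Mul(-1, Mul(5, Rational(1, 11), -67))) = Add(220, Mul(-1, Rational(-335, 11))) = Add(220, Rational(335, 11)) = Rational(2755, 11)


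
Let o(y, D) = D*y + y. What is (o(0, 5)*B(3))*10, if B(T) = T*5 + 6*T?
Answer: 0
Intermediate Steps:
o(y, D) = y + D*y
B(T) = 11*T (B(T) = 5*T + 6*T = 11*T)
(o(0, 5)*B(3))*10 = ((0*(1 + 5))*(11*3))*10 = ((0*6)*33)*10 = (0*33)*10 = 0*10 = 0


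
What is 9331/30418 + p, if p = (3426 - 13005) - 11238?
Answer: -633202175/30418 ≈ -20817.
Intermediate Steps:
p = -20817 (p = -9579 - 11238 = -20817)
9331/30418 + p = 9331/30418 - 20817 = -633202175/30418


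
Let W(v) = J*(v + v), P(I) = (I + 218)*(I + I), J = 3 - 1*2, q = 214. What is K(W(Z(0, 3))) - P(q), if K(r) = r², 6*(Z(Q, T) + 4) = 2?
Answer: -1663580/9 ≈ -1.8484e+5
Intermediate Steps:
J = 1 (J = 3 - 2 = 1)
Z(Q, T) = -11/3 (Z(Q, T) = -4 + (⅙)*2 = -4 + ⅓ = -11/3)
P(I) = 2*I*(218 + I) (P(I) = (218 + I)*(2*I) = 2*I*(218 + I))
W(v) = 2*v (W(v) = 1*(v + v) = 1*(2*v) = 2*v)
K(W(Z(0, 3))) - P(q) = (2*(-11/3))² - 2*214*(218 + 214) = (-22/3)² - 2*214*432 = 484/9 - 1*184896 = 484/9 - 184896 = -1663580/9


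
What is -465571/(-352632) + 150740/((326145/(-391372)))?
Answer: -1386901295824211/7667277576 ≈ -1.8089e+5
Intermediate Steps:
-465571/(-352632) + 150740/((326145/(-391372))) = -465571*(-1/352632) + 150740/((326145*(-1/391372))) = 465571/352632 + 150740/(-326145/391372) = 465571/352632 + 150740*(-391372/326145) = 465571/352632 - 11799083056/65229 = -1386901295824211/7667277576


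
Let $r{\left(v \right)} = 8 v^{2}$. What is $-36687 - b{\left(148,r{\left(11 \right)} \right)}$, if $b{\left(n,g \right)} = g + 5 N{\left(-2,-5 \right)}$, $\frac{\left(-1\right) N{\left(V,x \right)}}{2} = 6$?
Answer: $-37595$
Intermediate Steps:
$N{\left(V,x \right)} = -12$ ($N{\left(V,x \right)} = \left(-2\right) 6 = -12$)
$b{\left(n,g \right)} = -60 + g$ ($b{\left(n,g \right)} = g + 5 \left(-12\right) = g - 60 = -60 + g$)
$-36687 - b{\left(148,r{\left(11 \right)} \right)} = -36687 - \left(-60 + 8 \cdot 11^{2}\right) = -36687 - \left(-60 + 8 \cdot 121\right) = -36687 - \left(-60 + 968\right) = -36687 - 908 = -37595$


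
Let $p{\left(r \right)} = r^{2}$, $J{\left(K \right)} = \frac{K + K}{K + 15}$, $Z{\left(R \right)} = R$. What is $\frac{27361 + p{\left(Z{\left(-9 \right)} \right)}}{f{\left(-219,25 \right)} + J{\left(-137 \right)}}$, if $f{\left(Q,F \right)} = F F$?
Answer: $\frac{836981}{19131} \approx 43.75$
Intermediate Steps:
$f{\left(Q,F \right)} = F^{2}$
$J{\left(K \right)} = \frac{2 K}{15 + K}$
$\frac{27361 + p{\left(Z{\left(-9 \right)} \right)}}{f{\left(-219,25 \right)} + J{\left(-137 \right)}} = \frac{27361 + \left(-9\right)^{2}}{25^{2} + 2 \left(-137\right) \frac{1}{15 - 137}} = \frac{27361 + 81}{625 + 2 \left(-137\right) \frac{1}{-122}} = \frac{27442}{625 + 2 \left(-137\right) \left(- \frac{1}{122}\right)} = \frac{27442}{625 + \frac{137}{61}} = \frac{27442}{\frac{38262}{61}} = 27442 \cdot \frac{61}{38262} = \frac{836981}{19131}$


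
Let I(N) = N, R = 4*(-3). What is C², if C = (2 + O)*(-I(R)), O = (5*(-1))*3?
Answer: 24336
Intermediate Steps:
R = -12
O = -15 (O = -5*3 = -15)
C = -156 (C = (2 - 15)*(-1*(-12)) = -13*12 = -156)
C² = (-156)² = 24336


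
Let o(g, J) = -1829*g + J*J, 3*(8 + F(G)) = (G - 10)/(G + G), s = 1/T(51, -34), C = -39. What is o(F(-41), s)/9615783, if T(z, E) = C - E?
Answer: 29218357/19712355150 ≈ 0.0014822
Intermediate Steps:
T(z, E) = -39 - E
s = -⅕ (s = 1/(-39 - 1*(-34)) = 1/(-39 + 34) = 1/(-5) = -⅕ ≈ -0.20000)
F(G) = -8 + (-10 + G)/(6*G) (F(G) = -8 + ((G - 10)/(G + G))/3 = -8 + ((-10 + G)/((2*G)))/3 = -8 + ((-10 + G)*(1/(2*G)))/3 = -8 + ((-10 + G)/(2*G))/3 = -8 + (-10 + G)/(6*G))
o(g, J) = J² - 1829*g (o(g, J) = -1829*g + J² = J² - 1829*g)
o(F(-41), s)/9615783 = ((-⅕)² - 1829*(-10 - 47*(-41))/(6*(-41)))/9615783 = (1/25 - 1829*(-1)*(-10 + 1927)/(6*41))*(1/9615783) = (1/25 - 1829*(-1)*1917/(6*41))*(1/9615783) = (1/25 - 1829*(-639/82))*(1/9615783) = (1/25 + 1168731/82)*(1/9615783) = (29218357/2050)*(1/9615783) = 29218357/19712355150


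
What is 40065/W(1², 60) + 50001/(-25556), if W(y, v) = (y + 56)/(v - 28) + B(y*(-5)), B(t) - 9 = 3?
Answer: 10914262013/3756732 ≈ 2905.3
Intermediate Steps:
B(t) = 12 (B(t) = 9 + 3 = 12)
W(y, v) = 12 + (56 + y)/(-28 + v) (W(y, v) = (y + 56)/(v - 28) + 12 = (56 + y)/(-28 + v) + 12 = 12 + (56 + y)/(-28 + v))
40065/W(1², 60) + 50001/(-25556) = 40065/(((-280 + 1² + 12*60)/(-28 + 60))) + 50001/(-25556) = 40065/(((-280 + 1 + 720)/32)) + 50001*(-1/25556) = 40065/(((1/32)*441)) - 50001/25556 = 40065/(441/32) - 50001/25556 = 40065*(32/441) - 50001/25556 = 427360/147 - 50001/25556 = 10914262013/3756732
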